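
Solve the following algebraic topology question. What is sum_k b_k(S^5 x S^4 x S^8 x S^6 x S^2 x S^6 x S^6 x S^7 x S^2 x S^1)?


Total Betti number is multiplicative under products.
Each S^d (d>=1) has total Betti number 2.
There are 10 sphere factors.
Total = 2^10 = 1024

1024


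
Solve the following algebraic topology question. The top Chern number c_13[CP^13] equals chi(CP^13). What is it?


For any closed oriented manifold, <e(TM),[M]> = chi(M).
chi(CP^13) = 13+1 = 14

14


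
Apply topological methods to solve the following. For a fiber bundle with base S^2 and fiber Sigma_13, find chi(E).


chi(S^2) = 2 (n even), chi(Sigma_13) = 2 - 2*13 = -24.
chi(E) = 2 * (-24) = -48

-48


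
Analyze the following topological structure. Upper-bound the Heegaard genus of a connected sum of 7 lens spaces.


Heegaard genus satisfies g(A#B) <= g(A) + g(B).
Each lens space has g = 1.
Upper bound: 7 * 1 = 7

7


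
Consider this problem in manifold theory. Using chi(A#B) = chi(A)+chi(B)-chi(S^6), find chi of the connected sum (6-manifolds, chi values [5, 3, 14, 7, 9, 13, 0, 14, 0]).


For n-manifolds: chi(A#B) = chi(A) + chi(B) - chi(S^6).
chi(S^6) = 1 + (-1)^6 = 2.
chi(#) = (sum chi_i) - (9-1)*chi(S^6) = 65 - 8*2 = 49

49


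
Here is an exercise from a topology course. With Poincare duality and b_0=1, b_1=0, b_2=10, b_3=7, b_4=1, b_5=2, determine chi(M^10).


By Poincare duality b_k = b_{10-k}, so full Betti numbers: b_0=1, b_1=0, b_2=10, b_3=7, b_4=1, b_5=2, b_6=1, b_7=7, b_8=10, b_9=0, b_10=1.
chi = sum (-1)^k b_k = 8

8


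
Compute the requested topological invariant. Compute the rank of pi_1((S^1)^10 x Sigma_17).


pi_1(A x B) = pi_1(A) x pi_1(B); rank of abelianization = b_1.
b_1(T^10) = 10, b_1(Sigma_17) = 2*17 = 34.
b_1(product) = 10 + 34 = 44

44


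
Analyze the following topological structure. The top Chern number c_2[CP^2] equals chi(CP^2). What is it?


For any closed oriented manifold, <e(TM),[M]> = chi(M).
chi(CP^2) = 2+1 = 3

3


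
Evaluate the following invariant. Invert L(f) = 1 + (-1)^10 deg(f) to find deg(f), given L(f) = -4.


L(f) = 1 + (-1)^10 deg(f) on S^10.
-4 = 1 + (-1)^10 * deg(f)
(-1)^10 * deg(f) = -5
deg(f) = -5

-5


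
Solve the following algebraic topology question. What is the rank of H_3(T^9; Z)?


By the Kunneth formula, b_k(T^n) = C(n,k).
b_3(T^9) = C(9,3).
C(9,3) = 9!/(3!*6!) = 84

84


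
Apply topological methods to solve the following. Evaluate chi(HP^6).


HP^6 has one cell in each dimension 0, 4, ..., 4*6 (6+1 cells, all even-dim).
chi = 6 + 1 = 7

7


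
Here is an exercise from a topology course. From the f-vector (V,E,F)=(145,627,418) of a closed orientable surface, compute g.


chi = V - E + F = 145 - 627 + 418 = -64
For orientable closed surface: chi = 2 - 2g, so g = (2 - chi)/2.
g = (2 - (-64)) / 2 = 66 / 2 = 33

33


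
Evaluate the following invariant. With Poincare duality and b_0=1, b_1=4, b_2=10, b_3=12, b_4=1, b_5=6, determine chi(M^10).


By Poincare duality b_k = b_{10-k}, so full Betti numbers: b_0=1, b_1=4, b_2=10, b_3=12, b_4=1, b_5=6, b_6=1, b_7=12, b_8=10, b_9=4, b_10=1.
chi = sum (-1)^k b_k = -14

-14


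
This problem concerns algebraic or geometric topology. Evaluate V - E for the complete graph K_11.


K_11: V = 11, E = C(11,2) = 55.
chi = V - E = 11 - 55 = -44

-44


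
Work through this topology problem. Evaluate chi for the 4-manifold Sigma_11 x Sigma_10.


chi(Sigma_11) = 2 - 2*11 = -20
chi(Sigma_10) = 2 - 2*10 = -18
chi(product) = (-20) * (-18) = 360

360


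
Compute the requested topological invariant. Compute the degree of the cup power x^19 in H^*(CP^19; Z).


|x| = 2 in H^*(CP^n).
|x^19| = 19 * |x| = 19 * 2 = 38

38


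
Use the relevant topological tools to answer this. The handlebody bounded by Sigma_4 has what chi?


A genus-g handlebody deformation retracts to a wedge of g circles.
chi(vee_g S^1) = 1 - g.
chi(H_4) = 1 - 4 = -3

-3


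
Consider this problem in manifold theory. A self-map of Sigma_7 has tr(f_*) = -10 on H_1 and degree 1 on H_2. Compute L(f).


L(f) = tr(f_0*) - tr(f_1*) + tr(f_2*).
= 1 - (-10) + (1)
= 12

12


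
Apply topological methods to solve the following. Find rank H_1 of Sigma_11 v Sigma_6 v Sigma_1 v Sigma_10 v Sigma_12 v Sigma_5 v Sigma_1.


For a wedge X v Y: reduced H_k(X v Y) = H_k(X) + H_k(Y).
Each Sigma_g contributes b_1 = 2g.
b_1 = 22 + 12 + 2 + 20 + 24 + 10 + 2 = 92

92


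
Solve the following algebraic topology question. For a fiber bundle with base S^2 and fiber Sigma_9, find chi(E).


chi(S^2) = 2 (n even), chi(Sigma_9) = 2 - 2*9 = -16.
chi(E) = 2 * (-16) = -32

-32


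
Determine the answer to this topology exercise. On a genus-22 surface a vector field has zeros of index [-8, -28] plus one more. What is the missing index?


Poincare-Hopf: sum of indices = chi(M).
chi(Sigma_22) = 2 - 2*22 = -42.
Sum of known indices = -36.
x = chi - (sum known) = -42 - (-36) = -6

-6


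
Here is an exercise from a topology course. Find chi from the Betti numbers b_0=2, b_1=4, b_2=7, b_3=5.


chi = sum_k (-1)^k b_k.
= (2) + (-4) + (7) + (-5)
= 0

0


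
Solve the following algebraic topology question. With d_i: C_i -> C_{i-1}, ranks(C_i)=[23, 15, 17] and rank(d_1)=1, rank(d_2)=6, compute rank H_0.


rank H_k = rank(ker d_k) - rank(im d_{k+1}).
rank(ker d_0) = rank(C_0) - rank(d_0) = 23 - 0 = 23.
rank(im d_{0+1}) = 1.
rank H_0 = 23 - 1 = 22

22


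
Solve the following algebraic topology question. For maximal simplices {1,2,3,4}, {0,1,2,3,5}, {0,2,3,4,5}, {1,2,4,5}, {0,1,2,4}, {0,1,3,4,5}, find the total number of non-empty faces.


Each maximal simplex on m vertices has 2^m - 1 nonempty faces.
Take the union (dedupe shared faces).
Total distinct faces = 59

59


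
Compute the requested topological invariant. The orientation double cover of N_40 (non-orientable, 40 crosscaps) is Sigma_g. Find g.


chi(N_40) = 2 - 40 = -38.
Double cover: chi(Sigma_g) = 2 * chi(N_40) = 2*(-38) = -76.
2 - 2g = -76, so g = (2 - (-76))/2 = 78/2 = 39

39


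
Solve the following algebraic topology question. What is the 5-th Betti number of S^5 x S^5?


Each S^d has Poincare polynomial 1 + t^d.
The product S^5 x S^5 has Poincare polynomial prod(1+t^d_i).
Expanding: b_0=1, b_5=2, b_10=1.
b_5 = 2

2


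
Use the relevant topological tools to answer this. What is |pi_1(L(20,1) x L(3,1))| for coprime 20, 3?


pi_1(X x Y) = pi_1(X) x pi_1(Y).
pi_1(L(20,1)) = Z/20, pi_1(L(3,1)) = Z/3.
|Z/20 x Z/3| = 20 * 3 = 60

60


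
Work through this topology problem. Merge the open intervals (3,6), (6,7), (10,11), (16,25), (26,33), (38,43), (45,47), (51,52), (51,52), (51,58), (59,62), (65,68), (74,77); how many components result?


Sort and merge overlapping open intervals.
Merged: (3,6), (6,7), (10,11), (16,25), (26,33), (38,43), (45,47), (51,58), (59,62), (65,68), (74,77).
Number of components = 11

11


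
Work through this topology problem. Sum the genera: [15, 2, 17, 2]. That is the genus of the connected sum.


Genus is additive under connected sum of orientable surfaces.
g = 15 + 2 + 17 + 2 = 36

36


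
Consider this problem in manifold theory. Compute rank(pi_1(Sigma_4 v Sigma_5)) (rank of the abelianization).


For a wedge: H_1(A v B) = H_1(A) + H_1(B).
b_1(Sigma_4) = 8, b_1(Sigma_5) = 10.
b_1 = 8 + 10 = 18

18


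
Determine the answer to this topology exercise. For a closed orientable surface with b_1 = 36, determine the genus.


For a closed orientable surface: b_1 = 2g.
36 = 2g
g = 36 / 2 = 18

18


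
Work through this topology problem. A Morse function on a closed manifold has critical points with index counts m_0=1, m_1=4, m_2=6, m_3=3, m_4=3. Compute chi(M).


Morse theory: chi(M) = sum_k (-1)^k m_k where m_k = #(index-k critical points).
= (1) + (-4) + (6) + (-3) + (3) = 3

3


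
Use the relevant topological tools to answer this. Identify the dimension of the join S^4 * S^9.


Join of spheres: S^m * S^n = S^{m+n+1}.
dim = 4 + 9 + 1 = 14

14


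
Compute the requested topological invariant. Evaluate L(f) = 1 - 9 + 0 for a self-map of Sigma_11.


L(f) = tr(f_0*) - tr(f_1*) + tr(f_2*).
= 1 - (9) + (0)
= -8

-8


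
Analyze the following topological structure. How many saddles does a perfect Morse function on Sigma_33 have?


A perfect Morse function has m_k = b_k.
For Sigma_33: b_0=1, b_1=2g=66, b_2=1.
Saddles m_1 = 2g = 66

66


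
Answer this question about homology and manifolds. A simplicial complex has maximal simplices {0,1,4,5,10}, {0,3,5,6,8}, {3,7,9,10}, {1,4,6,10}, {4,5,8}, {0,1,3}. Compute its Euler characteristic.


Enumerate all faces; f-vector: f_0=10, f_1=30, f_2=29, f_3=12, f_4=2.
chi = sum (-1)^k f_k = -1

-1


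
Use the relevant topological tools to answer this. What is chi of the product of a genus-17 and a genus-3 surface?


chi(Sigma_17) = 2 - 2*17 = -32
chi(Sigma_3) = 2 - 2*3 = -4
chi(product) = (-32) * (-4) = 128

128


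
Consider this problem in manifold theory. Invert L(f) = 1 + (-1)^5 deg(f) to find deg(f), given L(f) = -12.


L(f) = 1 + (-1)^5 deg(f) on S^5.
-12 = 1 + (-1)^5 * deg(f)
(-1)^5 * deg(f) = -13
deg(f) = 13

13


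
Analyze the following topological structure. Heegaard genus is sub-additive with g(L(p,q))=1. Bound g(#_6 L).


Heegaard genus satisfies g(A#B) <= g(A) + g(B).
Each lens space has g = 1.
Upper bound: 6 * 1 = 6

6


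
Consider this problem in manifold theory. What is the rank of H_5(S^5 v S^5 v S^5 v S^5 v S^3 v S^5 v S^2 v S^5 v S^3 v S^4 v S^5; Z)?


For a wedge of spheres, H_k (k>0) is free on one generator per sphere of dimension k.
Spheres of dimension 5: count = 7.
b_5 = 7

7


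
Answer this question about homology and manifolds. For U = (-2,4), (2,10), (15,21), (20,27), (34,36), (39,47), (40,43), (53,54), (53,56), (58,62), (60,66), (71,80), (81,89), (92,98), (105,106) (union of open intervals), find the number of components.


Sort and merge overlapping open intervals.
Merged: (-2,10), (15,27), (34,36), (39,47), (53,56), (58,66), (71,80), (81,89), (92,98), (105,106).
Number of components = 10

10


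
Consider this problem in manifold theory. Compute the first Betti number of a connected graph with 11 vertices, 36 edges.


For a connected graph: rank(pi_1) = b_1 = E - V + 1 = 1 - chi.
chi = V - E = 11 - 36 = -25.
rank = 1 - (-25) = 36 - 11 + 1 = 26

26


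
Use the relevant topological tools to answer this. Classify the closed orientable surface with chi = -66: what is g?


chi = 2 - 2g for closed orientable surfaces.
-66 = 2 - 2g
2g = 2 - (-66) = 68
g = 34

34


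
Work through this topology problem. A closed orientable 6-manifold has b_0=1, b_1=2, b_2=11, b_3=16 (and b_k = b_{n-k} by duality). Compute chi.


By Poincare duality b_k = b_{6-k}, so full Betti numbers: b_0=1, b_1=2, b_2=11, b_3=16, b_4=11, b_5=2, b_6=1.
chi = sum (-1)^k b_k = 4

4


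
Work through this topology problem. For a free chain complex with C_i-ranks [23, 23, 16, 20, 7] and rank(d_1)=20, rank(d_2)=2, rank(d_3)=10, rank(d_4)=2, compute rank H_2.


rank H_k = rank(ker d_k) - rank(im d_{k+1}).
rank(ker d_2) = rank(C_2) - rank(d_2) = 16 - 2 = 14.
rank(im d_{2+1}) = 10.
rank H_2 = 14 - 10 = 4

4


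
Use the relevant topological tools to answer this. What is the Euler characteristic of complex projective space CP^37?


CP^37 has one cell in each even dimension 0, 2, ..., 2*37 (37+1 cells total).
All cells are even-dimensional, so chi = number of cells.
chi = 37 + 1 = 38

38


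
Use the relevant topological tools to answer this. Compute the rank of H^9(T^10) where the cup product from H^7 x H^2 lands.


Cup product: H^p x H^q -> H^{p+q}; here p+q = 7+2 = 9.
rank H^k(T^n) = C(n,k).
C(10,9) = 10

10


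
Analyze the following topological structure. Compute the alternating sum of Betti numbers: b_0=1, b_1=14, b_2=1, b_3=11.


chi = sum_k (-1)^k b_k.
= (1) + (-14) + (1) + (-11)
= -23

-23


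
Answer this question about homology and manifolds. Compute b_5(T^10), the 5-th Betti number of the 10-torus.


By the Kunneth formula, b_k(T^n) = C(n,k).
b_5(T^10) = C(10,5).
C(10,5) = 10!/(5!*5!) = 252

252


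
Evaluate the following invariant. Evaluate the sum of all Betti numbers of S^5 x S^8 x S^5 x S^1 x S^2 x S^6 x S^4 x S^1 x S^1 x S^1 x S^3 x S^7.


Total Betti number is multiplicative under products.
Each S^d (d>=1) has total Betti number 2.
There are 12 sphere factors.
Total = 2^12 = 4096

4096


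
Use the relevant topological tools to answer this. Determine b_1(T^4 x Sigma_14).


pi_1(A x B) = pi_1(A) x pi_1(B); rank of abelianization = b_1.
b_1(T^4) = 4, b_1(Sigma_14) = 2*14 = 28.
b_1(product) = 4 + 28 = 32

32


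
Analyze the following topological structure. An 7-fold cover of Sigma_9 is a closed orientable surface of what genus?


For an n-sheeted cover: chi(E) = n * chi(B).
chi(Sigma_9) = 2 - 2*9 = -16.
chi(E) = 7 * (-16) = -112.
genus(E) = (2 - chi(E))/2 = (2 - (-112))/2 = 114/2 = 57

57


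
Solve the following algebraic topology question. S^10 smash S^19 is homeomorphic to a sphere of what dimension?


S^m ^ S^n = S^{m+n}.
k = 10 + 19 = 29

29


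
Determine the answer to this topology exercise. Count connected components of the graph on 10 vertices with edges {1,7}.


Run DFS/union-find over 10 vertices.
V = 10, E = 1.
Number of components = 9

9


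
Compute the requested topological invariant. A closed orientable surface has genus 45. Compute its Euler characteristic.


For a closed orientable surface of genus g: chi = 2 - 2g.
Here g = 45.
chi = 2 - 2*45 = 2 - 90 = -88

-88


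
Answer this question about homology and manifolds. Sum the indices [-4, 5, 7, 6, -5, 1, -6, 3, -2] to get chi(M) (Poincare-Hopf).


Poincare-Hopf: chi(M) = sum of indices of zeros.
chi = (-4) + (5) + (7) + (6) + (-5) + (1) + (-6) + (3) + (-2) = 5

5


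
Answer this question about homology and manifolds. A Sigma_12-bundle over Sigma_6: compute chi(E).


For a fiber bundle F -> E -> B (with CW structure): chi(E) = chi(B) * chi(F).
chi(Sigma_6) = -10, chi(Sigma_12) = -22.
chi(E) = (-10) * (-22) = 220

220


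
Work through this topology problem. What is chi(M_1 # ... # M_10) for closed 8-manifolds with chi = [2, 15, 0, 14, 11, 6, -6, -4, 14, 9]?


For n-manifolds: chi(A#B) = chi(A) + chi(B) - chi(S^8).
chi(S^8) = 1 + (-1)^8 = 2.
chi(#) = (sum chi_i) - (10-1)*chi(S^8) = 61 - 9*2 = 43

43


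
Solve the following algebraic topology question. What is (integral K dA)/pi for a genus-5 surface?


Gauss-Bonnet: integral K dA = 2*pi*chi(M).
chi(Sigma_5) = 2 - 2*5 = -8.
(integral K dA)/pi = 2*chi = 2*(-8) = -16

-16


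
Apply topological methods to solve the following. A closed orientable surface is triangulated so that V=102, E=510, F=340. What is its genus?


chi = V - E + F = 102 - 510 + 340 = -68
For orientable closed surface: chi = 2 - 2g, so g = (2 - chi)/2.
g = (2 - (-68)) / 2 = 70 / 2 = 35

35


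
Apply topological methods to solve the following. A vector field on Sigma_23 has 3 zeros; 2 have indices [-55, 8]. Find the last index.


Poincare-Hopf: sum of indices = chi(M).
chi(Sigma_23) = 2 - 2*23 = -44.
Sum of known indices = -47.
x = chi - (sum known) = -44 - (-47) = 3

3


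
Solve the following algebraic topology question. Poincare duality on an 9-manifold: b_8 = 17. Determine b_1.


Poincare duality for closed orientable n-manifolds: b_k = b_{n-k}.
Here n = 9, so b_1 = b_8 = 17

17


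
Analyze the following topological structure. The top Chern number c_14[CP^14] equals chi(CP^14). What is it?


For any closed oriented manifold, <e(TM),[M]> = chi(M).
chi(CP^14) = 14+1 = 15

15


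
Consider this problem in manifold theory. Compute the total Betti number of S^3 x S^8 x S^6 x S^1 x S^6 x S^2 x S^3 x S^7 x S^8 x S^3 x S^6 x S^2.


Total Betti number is multiplicative under products.
Each S^d (d>=1) has total Betti number 2.
There are 12 sphere factors.
Total = 2^12 = 4096

4096


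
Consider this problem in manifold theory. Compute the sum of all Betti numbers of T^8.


b_k(T^8) = C(8,k), so the sum over k is sum_k C(8,k) = 2^8.
Total = 2^8 = 256

256


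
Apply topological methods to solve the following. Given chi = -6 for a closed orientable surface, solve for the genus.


chi = 2 - 2g for closed orientable surfaces.
-6 = 2 - 2g
2g = 2 - (-6) = 8
g = 4

4


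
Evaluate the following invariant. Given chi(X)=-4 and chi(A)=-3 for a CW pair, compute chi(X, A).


Relative Euler characteristic: chi(X, A) = chi(X) - chi(A).
= -4 - (-3) = -1

-1


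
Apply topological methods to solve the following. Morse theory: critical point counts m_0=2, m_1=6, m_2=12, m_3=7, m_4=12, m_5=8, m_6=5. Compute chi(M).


Morse theory: chi(M) = sum_k (-1)^k m_k where m_k = #(index-k critical points).
= (2) + (-6) + (12) + (-7) + (12) + (-8) + (5) = 10

10


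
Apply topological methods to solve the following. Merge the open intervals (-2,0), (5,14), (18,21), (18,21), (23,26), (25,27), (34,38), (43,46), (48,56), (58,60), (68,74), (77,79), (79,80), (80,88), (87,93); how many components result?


Sort and merge overlapping open intervals.
Merged: (-2,0), (5,14), (18,21), (23,27), (34,38), (43,46), (48,56), (58,60), (68,74), (77,79), (79,80), (80,93).
Number of components = 12

12


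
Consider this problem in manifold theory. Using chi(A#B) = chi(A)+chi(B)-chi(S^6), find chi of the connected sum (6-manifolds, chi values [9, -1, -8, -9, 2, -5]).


For n-manifolds: chi(A#B) = chi(A) + chi(B) - chi(S^6).
chi(S^6) = 1 + (-1)^6 = 2.
chi(#) = (sum chi_i) - (6-1)*chi(S^6) = -12 - 5*2 = -22

-22


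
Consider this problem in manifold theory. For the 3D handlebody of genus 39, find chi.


A genus-g handlebody deformation retracts to a wedge of g circles.
chi(vee_g S^1) = 1 - g.
chi(H_39) = 1 - 39 = -38

-38


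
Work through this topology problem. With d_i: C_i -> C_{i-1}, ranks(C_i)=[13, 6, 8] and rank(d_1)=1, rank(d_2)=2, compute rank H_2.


rank H_k = rank(ker d_k) - rank(im d_{k+1}).
rank(ker d_2) = rank(C_2) - rank(d_2) = 8 - 2 = 6.
rank(im d_{2+1}) = 0.
rank H_2 = 6 - 0 = 6

6


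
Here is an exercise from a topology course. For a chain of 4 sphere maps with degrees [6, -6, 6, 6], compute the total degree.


Degree is multiplicative: deg(composition) = product of degrees.
= (6) * (-6) * (6) * (6) = -1296

-1296


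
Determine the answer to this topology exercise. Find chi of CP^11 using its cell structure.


CP^11 has one cell in each even dimension 0, 2, ..., 2*11 (11+1 cells total).
All cells are even-dimensional, so chi = number of cells.
chi = 11 + 1 = 12

12


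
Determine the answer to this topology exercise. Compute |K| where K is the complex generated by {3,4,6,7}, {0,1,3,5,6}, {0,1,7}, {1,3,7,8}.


Each maximal simplex on m vertices has 2^m - 1 nonempty faces.
Take the union (dedupe shared faces).
Total distinct faces = 55

55


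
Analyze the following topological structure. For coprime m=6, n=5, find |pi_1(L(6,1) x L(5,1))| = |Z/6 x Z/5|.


pi_1(X x Y) = pi_1(X) x pi_1(Y).
pi_1(L(6,1)) = Z/6, pi_1(L(5,1)) = Z/5.
|Z/6 x Z/5| = 6 * 5 = 30

30


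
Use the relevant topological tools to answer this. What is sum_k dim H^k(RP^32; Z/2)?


H^k(RP^32; Z/2) = Z/2 for each 0 <= k <= 32.
Total dimension = 32 + 1 = 33

33


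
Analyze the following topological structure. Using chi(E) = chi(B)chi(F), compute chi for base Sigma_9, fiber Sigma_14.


For a fiber bundle F -> E -> B (with CW structure): chi(E) = chi(B) * chi(F).
chi(Sigma_9) = -16, chi(Sigma_14) = -26.
chi(E) = (-16) * (-26) = 416

416


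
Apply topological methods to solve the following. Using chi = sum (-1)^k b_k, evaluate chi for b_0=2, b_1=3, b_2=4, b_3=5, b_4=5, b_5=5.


chi = sum_k (-1)^k b_k.
= (2) + (-3) + (4) + (-5) + (5) + (-5)
= -2

-2


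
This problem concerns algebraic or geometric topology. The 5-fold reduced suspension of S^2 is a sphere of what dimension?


Each suspension raises dimension by 1: Sigma S^n = S^{n+1}.
Sigma^5 S^2 = S^{2+5} = S^7

7


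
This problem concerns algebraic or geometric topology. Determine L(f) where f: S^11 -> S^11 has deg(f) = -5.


On S^11: L(f) = tr(f_0*) + (-1)^11 tr(f_11*) = 1 + (-1)^11 * deg(f).
L(f) = 1 + (-1)^11 * -5 = 1 + 5 = 6

6


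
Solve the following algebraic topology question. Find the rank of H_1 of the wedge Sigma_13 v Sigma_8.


For a wedge: H_1(A v B) = H_1(A) + H_1(B).
b_1(Sigma_13) = 26, b_1(Sigma_8) = 16.
b_1 = 26 + 16 = 42

42


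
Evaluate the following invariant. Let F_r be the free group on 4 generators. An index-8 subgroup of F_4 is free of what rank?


Nielsen-Schreier: an index-n subgroup of F_r is free of rank 1 + n(r-1).
Equivalently: chi(cover) = n*chi(base); chi(vee_r S^1) = 1 - 4 = -3.
chi(E) = 8*(-3) = -24; rank = 1 - chi(E) = 1 - (-24) = 25.
rank = 1 + 8*(4-1) = 1 + 24 = 25

25


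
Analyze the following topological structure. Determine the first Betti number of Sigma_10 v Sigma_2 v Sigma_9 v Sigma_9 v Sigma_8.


For a wedge X v Y: reduced H_k(X v Y) = H_k(X) + H_k(Y).
Each Sigma_g contributes b_1 = 2g.
b_1 = 20 + 4 + 18 + 18 + 16 = 76

76


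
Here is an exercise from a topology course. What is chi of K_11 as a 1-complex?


K_11: V = 11, E = C(11,2) = 55.
chi = V - E = 11 - 55 = -44

-44


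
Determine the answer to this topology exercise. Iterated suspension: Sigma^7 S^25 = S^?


Each suspension raises dimension by 1: Sigma S^n = S^{n+1}.
Sigma^7 S^25 = S^{25+7} = S^32

32


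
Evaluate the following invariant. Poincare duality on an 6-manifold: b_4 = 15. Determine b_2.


Poincare duality for closed orientable n-manifolds: b_k = b_{n-k}.
Here n = 6, so b_2 = b_4 = 15

15


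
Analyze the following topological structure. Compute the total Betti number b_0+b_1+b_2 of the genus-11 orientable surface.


For Sigma_11: b_0 = 1, b_1 = 2g = 22, b_2 = 1.
Total = 1 + 22 + 1 = 24

24


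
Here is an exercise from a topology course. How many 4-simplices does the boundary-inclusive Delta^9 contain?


Delta^9 has 9+1 vertices. A 4-face is a choice of 4+1 vertices.
f_4 = C(9+1, 4+1) = C(10,5) = 252

252


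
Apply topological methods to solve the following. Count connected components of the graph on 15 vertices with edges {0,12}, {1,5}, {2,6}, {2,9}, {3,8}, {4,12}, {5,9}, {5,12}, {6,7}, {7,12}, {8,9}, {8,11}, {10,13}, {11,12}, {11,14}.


Run DFS/union-find over 15 vertices.
V = 15, E = 15.
Number of components = 2

2


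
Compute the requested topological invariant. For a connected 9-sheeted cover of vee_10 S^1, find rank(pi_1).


Nielsen-Schreier: an index-n subgroup of F_r is free of rank 1 + n(r-1).
Equivalently: chi(cover) = n*chi(base); chi(vee_r S^1) = 1 - 10 = -9.
chi(E) = 9*(-9) = -81; rank = 1 - chi(E) = 1 - (-81) = 82.
rank = 1 + 9*(10-1) = 1 + 81 = 82

82


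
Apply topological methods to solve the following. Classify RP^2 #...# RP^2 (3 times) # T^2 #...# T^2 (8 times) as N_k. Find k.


Since a >= 1, the sum is non-orientable; each T^2 can be replaced by RP^2 # RP^2 (since T^2#RP^2 = 3RP^2).
Total crosscaps k = 3 + 2*8 = 19.
Check via chi: chi = 3*1 + 8*0 - (3+8-1)*2 = -17 = 2 - k = -17. Consistent.

19


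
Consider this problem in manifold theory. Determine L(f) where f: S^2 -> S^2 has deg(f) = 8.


On S^2: L(f) = tr(f_0*) + (-1)^2 tr(f_2*) = 1 + (-1)^2 * deg(f).
L(f) = 1 + (-1)^2 * 8 = 1 + 8 = 9

9


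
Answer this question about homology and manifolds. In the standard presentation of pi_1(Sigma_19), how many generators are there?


Standard presentation: pi_1(Sigma_g) = <a_1,b_1,...,a_g,b_g | [a_1,b_1]...[a_g,b_g] = 1>.
Number of generators = 2g = 2*19 = 38

38


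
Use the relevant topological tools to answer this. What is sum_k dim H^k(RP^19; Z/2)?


H^k(RP^19; Z/2) = Z/2 for each 0 <= k <= 19.
Total dimension = 19 + 1 = 20

20


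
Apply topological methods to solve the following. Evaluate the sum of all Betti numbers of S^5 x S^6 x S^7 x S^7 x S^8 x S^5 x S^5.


Total Betti number is multiplicative under products.
Each S^d (d>=1) has total Betti number 2.
There are 7 sphere factors.
Total = 2^7 = 128

128


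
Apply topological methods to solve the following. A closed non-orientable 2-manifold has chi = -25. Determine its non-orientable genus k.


chi = 2 - k for closed non-orientable surfaces with k crosscaps.
-25 = 2 - k
k = 2 - (-25) = 27

27


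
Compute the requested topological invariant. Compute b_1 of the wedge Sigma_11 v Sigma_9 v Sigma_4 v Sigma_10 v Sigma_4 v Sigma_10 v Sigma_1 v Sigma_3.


For a wedge X v Y: reduced H_k(X v Y) = H_k(X) + H_k(Y).
Each Sigma_g contributes b_1 = 2g.
b_1 = 22 + 18 + 8 + 20 + 8 + 20 + 2 + 6 = 104

104


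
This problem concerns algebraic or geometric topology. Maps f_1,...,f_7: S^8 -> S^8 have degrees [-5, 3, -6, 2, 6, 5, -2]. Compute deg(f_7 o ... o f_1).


Degree is multiplicative: deg(composition) = product of degrees.
= (-5) * (3) * (-6) * (2) * (6) * (5) * (-2) = -10800

-10800


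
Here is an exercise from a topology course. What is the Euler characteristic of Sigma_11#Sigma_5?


chi(Sigma_11) = 2 - 2*11 = -20
chi(Sigma_5) = 2 - 2*5 = -8
For surfaces: chi(A#B) = chi(A) + chi(B) - 2.
chi = -20 + -8 - 2 = -30

-30


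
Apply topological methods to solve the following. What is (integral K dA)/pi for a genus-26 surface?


Gauss-Bonnet: integral K dA = 2*pi*chi(M).
chi(Sigma_26) = 2 - 2*26 = -50.
(integral K dA)/pi = 2*chi = 2*(-50) = -100

-100


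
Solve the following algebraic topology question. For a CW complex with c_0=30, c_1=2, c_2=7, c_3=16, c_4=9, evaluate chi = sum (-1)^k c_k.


chi = sum_k (-1)^k c_k.
= (-1)^0*30 + (-1)^1*2 + (-1)^2*7 + (-1)^3*16 + (-1)^4*9
= (30) + (-2) + (7) + (-16) + (9)
= 28

28


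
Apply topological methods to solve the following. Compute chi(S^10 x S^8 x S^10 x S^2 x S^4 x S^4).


chi is multiplicative: chi(X x Y) = chi(X) chi(Y).
Each even-dim sphere has chi = 2. There are 6 factors.
chi = 2^6 = 64

64


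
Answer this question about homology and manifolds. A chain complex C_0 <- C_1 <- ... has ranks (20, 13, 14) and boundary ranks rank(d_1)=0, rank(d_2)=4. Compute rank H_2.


rank H_k = rank(ker d_k) - rank(im d_{k+1}).
rank(ker d_2) = rank(C_2) - rank(d_2) = 14 - 4 = 10.
rank(im d_{2+1}) = 0.
rank H_2 = 10 - 0 = 10

10


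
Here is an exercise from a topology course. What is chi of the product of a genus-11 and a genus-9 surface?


chi(Sigma_11) = 2 - 2*11 = -20
chi(Sigma_9) = 2 - 2*9 = -16
chi(product) = (-20) * (-16) = 320

320


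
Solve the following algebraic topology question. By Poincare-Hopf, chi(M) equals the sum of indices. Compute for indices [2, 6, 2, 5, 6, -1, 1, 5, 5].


Poincare-Hopf: chi(M) = sum of indices of zeros.
chi = (2) + (6) + (2) + (5) + (6) + (-1) + (1) + (5) + (5) = 31

31


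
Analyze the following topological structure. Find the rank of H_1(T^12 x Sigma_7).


pi_1(A x B) = pi_1(A) x pi_1(B); rank of abelianization = b_1.
b_1(T^12) = 12, b_1(Sigma_7) = 2*7 = 14.
b_1(product) = 12 + 14 = 26

26


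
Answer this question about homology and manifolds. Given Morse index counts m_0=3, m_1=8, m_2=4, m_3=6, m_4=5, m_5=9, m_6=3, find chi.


Morse theory: chi(M) = sum_k (-1)^k m_k where m_k = #(index-k critical points).
= (3) + (-8) + (4) + (-6) + (5) + (-9) + (3) = -8

-8


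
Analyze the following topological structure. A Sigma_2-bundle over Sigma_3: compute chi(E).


For a fiber bundle F -> E -> B (with CW structure): chi(E) = chi(B) * chi(F).
chi(Sigma_3) = -4, chi(Sigma_2) = -2.
chi(E) = (-4) * (-2) = 8

8


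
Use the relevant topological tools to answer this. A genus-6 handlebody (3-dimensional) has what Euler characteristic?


A genus-g handlebody deformation retracts to a wedge of g circles.
chi(vee_g S^1) = 1 - g.
chi(H_6) = 1 - 6 = -5

-5


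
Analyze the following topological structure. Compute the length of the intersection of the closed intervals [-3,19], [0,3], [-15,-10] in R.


Intersection = [max(a_i), min(b_i)] = [0, -10].
Since 0 > -10, the intersection is empty.
Length = 0

0


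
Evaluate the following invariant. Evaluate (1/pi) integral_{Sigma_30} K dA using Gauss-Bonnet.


Gauss-Bonnet: integral K dA = 2*pi*chi(M).
chi(Sigma_30) = 2 - 2*30 = -58.
(integral K dA)/pi = 2*chi = 2*(-58) = -116

-116


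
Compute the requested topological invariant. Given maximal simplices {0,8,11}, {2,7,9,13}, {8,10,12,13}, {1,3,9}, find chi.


Enumerate all faces; f-vector: f_0=11, f_1=18, f_2=10, f_3=2.
chi = sum (-1)^k f_k = 1

1


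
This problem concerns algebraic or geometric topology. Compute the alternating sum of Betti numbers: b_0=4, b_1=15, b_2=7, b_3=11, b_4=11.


chi = sum_k (-1)^k b_k.
= (4) + (-15) + (7) + (-11) + (11)
= -4

-4


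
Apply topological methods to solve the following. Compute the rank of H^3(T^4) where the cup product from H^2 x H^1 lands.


Cup product: H^p x H^q -> H^{p+q}; here p+q = 2+1 = 3.
rank H^k(T^n) = C(n,k).
C(4,3) = 4

4


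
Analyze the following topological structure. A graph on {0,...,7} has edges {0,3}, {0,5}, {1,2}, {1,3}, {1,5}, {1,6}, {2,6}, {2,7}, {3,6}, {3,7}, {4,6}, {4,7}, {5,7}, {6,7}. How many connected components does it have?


Run DFS/union-find over 8 vertices.
V = 8, E = 14.
Number of components = 1

1


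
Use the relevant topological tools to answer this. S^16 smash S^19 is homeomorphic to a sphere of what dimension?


S^m ^ S^n = S^{m+n}.
k = 16 + 19 = 35

35


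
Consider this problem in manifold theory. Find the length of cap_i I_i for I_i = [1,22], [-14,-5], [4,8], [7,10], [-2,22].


Intersection = [max(a_i), min(b_i)] = [7, -5].
Since 7 > -5, the intersection is empty.
Length = 0

0


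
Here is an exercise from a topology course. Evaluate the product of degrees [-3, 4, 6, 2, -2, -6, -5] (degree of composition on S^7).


Degree is multiplicative: deg(composition) = product of degrees.
= (-3) * (4) * (6) * (2) * (-2) * (-6) * (-5) = 8640

8640


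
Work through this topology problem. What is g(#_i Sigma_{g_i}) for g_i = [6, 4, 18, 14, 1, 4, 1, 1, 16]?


Genus is additive under connected sum of orientable surfaces.
g = 6 + 4 + 18 + 14 + 1 + 4 + 1 + 1 + 16 = 65

65


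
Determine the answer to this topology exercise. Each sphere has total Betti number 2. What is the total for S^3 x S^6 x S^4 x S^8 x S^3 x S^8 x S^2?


Total Betti number is multiplicative under products.
Each S^d (d>=1) has total Betti number 2.
There are 7 sphere factors.
Total = 2^7 = 128

128


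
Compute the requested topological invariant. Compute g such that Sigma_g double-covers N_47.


chi(N_47) = 2 - 47 = -45.
Double cover: chi(Sigma_g) = 2 * chi(N_47) = 2*(-45) = -90.
2 - 2g = -90, so g = (2 - (-90))/2 = 92/2 = 46

46


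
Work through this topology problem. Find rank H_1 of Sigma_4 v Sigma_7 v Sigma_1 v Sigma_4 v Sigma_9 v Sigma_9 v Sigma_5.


For a wedge X v Y: reduced H_k(X v Y) = H_k(X) + H_k(Y).
Each Sigma_g contributes b_1 = 2g.
b_1 = 8 + 14 + 2 + 8 + 18 + 18 + 10 = 78

78


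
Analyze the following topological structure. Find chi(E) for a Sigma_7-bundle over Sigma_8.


For a fiber bundle F -> E -> B (with CW structure): chi(E) = chi(B) * chi(F).
chi(Sigma_8) = -14, chi(Sigma_7) = -12.
chi(E) = (-14) * (-12) = 168

168


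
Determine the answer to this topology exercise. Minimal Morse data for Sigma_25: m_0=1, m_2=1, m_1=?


A perfect Morse function has m_k = b_k.
For Sigma_25: b_0=1, b_1=2g=50, b_2=1.
Saddles m_1 = 2g = 50

50


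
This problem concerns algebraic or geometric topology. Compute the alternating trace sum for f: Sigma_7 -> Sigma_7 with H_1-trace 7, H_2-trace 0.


L(f) = tr(f_0*) - tr(f_1*) + tr(f_2*).
= 1 - (7) + (0)
= -6

-6


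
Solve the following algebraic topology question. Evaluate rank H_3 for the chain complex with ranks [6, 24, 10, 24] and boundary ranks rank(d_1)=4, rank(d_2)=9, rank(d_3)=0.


rank H_k = rank(ker d_k) - rank(im d_{k+1}).
rank(ker d_3) = rank(C_3) - rank(d_3) = 24 - 0 = 24.
rank(im d_{3+1}) = 0.
rank H_3 = 24 - 0 = 24

24


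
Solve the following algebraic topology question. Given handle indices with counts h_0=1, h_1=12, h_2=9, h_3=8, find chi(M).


Handles of index k contribute (-1)^k to chi (same as CW cells).
chi = (1) + (-12) + (9) + (-8) = -10

-10


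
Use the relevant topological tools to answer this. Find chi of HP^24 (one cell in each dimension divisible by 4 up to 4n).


HP^24 has one cell in each dimension 0, 4, ..., 4*24 (24+1 cells, all even-dim).
chi = 24 + 1 = 25

25


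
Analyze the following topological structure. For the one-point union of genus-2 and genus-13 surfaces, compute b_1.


For a wedge: H_1(A v B) = H_1(A) + H_1(B).
b_1(Sigma_2) = 4, b_1(Sigma_13) = 26.
b_1 = 4 + 26 = 30

30


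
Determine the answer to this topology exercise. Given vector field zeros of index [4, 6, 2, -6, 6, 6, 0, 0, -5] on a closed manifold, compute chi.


Poincare-Hopf: chi(M) = sum of indices of zeros.
chi = (4) + (6) + (2) + (-6) + (6) + (6) + (0) + (0) + (-5) = 13

13


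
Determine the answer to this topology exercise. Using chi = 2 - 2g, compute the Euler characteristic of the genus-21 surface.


For a closed orientable surface of genus g: chi = 2 - 2g.
Here g = 21.
chi = 2 - 2*21 = 2 - 42 = -40

-40


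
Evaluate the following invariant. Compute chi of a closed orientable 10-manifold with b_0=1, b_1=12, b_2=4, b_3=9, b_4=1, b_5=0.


By Poincare duality b_k = b_{10-k}, so full Betti numbers: b_0=1, b_1=12, b_2=4, b_3=9, b_4=1, b_5=0, b_6=1, b_7=9, b_8=4, b_9=12, b_10=1.
chi = sum (-1)^k b_k = -30

-30


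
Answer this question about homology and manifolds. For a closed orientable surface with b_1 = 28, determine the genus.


For a closed orientable surface: b_1 = 2g.
28 = 2g
g = 28 / 2 = 14

14


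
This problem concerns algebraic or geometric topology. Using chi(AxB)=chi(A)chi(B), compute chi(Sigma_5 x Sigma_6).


chi(Sigma_5) = 2 - 2*5 = -8
chi(Sigma_6) = 2 - 2*6 = -10
chi(product) = (-8) * (-10) = 80

80


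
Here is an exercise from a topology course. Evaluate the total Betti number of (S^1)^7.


b_k(T^7) = C(7,k), so the sum over k is sum_k C(7,k) = 2^7.
Total = 2^7 = 128

128


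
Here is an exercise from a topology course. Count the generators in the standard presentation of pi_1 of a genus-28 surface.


Standard presentation: pi_1(Sigma_g) = <a_1,b_1,...,a_g,b_g | [a_1,b_1]...[a_g,b_g] = 1>.
Number of generators = 2g = 2*28 = 56

56


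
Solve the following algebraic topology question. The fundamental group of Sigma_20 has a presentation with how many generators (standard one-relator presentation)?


Standard presentation: pi_1(Sigma_g) = <a_1,b_1,...,a_g,b_g | [a_1,b_1]...[a_g,b_g] = 1>.
Number of generators = 2g = 2*20 = 40

40


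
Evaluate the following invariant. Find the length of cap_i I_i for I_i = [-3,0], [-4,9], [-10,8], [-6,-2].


Intersection = [max(a_i), min(b_i)] = [-3, -2].
Length = -2 - -3 = 1

1


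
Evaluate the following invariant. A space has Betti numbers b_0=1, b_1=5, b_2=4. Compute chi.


chi = sum_k (-1)^k b_k.
= (1) + (-5) + (4)
= 0

0


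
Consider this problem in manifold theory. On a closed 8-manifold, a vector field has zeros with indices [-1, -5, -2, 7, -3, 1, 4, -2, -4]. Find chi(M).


Poincare-Hopf: chi(M) = sum of indices of zeros.
chi = (-1) + (-5) + (-2) + (7) + (-3) + (1) + (4) + (-2) + (-4) = -5

-5


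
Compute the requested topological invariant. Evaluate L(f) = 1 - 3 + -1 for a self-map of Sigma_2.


L(f) = tr(f_0*) - tr(f_1*) + tr(f_2*).
= 1 - (3) + (-1)
= -3

-3


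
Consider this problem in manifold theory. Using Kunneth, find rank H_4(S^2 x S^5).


Each S^d has Poincare polynomial 1 + t^d.
The product S^2 x S^5 has Poincare polynomial prod(1+t^d_i).
Expanding: b_0=1, b_2=1, b_5=1, b_7=1.
b_4 = 0

0


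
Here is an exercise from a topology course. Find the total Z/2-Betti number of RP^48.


H^k(RP^48; Z/2) = Z/2 for each 0 <= k <= 48.
Total dimension = 48 + 1 = 49

49


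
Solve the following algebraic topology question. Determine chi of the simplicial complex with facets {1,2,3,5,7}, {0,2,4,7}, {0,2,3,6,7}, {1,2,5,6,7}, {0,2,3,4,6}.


Enumerate all faces; f-vector: f_0=8, f_1=24, f_2=32, f_3=19, f_4=4.
chi = sum (-1)^k f_k = 1

1


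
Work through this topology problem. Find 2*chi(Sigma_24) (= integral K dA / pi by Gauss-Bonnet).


Gauss-Bonnet: integral K dA = 2*pi*chi(M).
chi(Sigma_24) = 2 - 2*24 = -46.
(integral K dA)/pi = 2*chi = 2*(-46) = -92

-92


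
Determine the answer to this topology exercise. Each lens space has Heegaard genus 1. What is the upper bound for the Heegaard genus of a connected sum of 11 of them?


Heegaard genus satisfies g(A#B) <= g(A) + g(B).
Each lens space has g = 1.
Upper bound: 11 * 1 = 11

11


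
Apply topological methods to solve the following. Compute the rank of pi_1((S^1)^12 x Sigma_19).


pi_1(A x B) = pi_1(A) x pi_1(B); rank of abelianization = b_1.
b_1(T^12) = 12, b_1(Sigma_19) = 2*19 = 38.
b_1(product) = 12 + 38 = 50

50


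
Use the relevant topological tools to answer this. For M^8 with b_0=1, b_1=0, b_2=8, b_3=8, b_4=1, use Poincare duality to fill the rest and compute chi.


By Poincare duality b_k = b_{8-k}, so full Betti numbers: b_0=1, b_1=0, b_2=8, b_3=8, b_4=1, b_5=8, b_6=8, b_7=0, b_8=1.
chi = sum (-1)^k b_k = 3

3


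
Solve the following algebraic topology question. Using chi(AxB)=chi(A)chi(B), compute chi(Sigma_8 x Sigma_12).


chi(Sigma_8) = 2 - 2*8 = -14
chi(Sigma_12) = 2 - 2*12 = -22
chi(product) = (-14) * (-22) = 308

308


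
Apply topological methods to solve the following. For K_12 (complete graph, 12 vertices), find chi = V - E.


K_12: V = 12, E = C(12,2) = 66.
chi = V - E = 12 - 66 = -54

-54


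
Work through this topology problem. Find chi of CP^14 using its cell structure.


CP^14 has one cell in each even dimension 0, 2, ..., 2*14 (14+1 cells total).
All cells are even-dimensional, so chi = number of cells.
chi = 14 + 1 = 15

15


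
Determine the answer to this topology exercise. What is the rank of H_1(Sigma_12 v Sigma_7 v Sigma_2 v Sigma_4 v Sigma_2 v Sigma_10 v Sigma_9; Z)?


For a wedge X v Y: reduced H_k(X v Y) = H_k(X) + H_k(Y).
Each Sigma_g contributes b_1 = 2g.
b_1 = 24 + 14 + 4 + 8 + 4 + 20 + 18 = 92

92


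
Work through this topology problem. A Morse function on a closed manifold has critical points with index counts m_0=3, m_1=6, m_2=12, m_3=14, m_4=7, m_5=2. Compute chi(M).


Morse theory: chi(M) = sum_k (-1)^k m_k where m_k = #(index-k critical points).
= (3) + (-6) + (12) + (-14) + (7) + (-2) = 0

0


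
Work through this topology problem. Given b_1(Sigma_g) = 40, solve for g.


For a closed orientable surface: b_1 = 2g.
40 = 2g
g = 40 / 2 = 20

20


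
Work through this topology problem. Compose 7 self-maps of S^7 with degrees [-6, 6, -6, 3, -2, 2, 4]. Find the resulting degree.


Degree is multiplicative: deg(composition) = product of degrees.
= (-6) * (6) * (-6) * (3) * (-2) * (2) * (4) = -10368

-10368


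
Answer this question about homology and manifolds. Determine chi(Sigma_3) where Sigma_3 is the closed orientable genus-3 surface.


For a closed orientable surface of genus g: chi = 2 - 2g.
Here g = 3.
chi = 2 - 2*3 = 2 - 6 = -4

-4


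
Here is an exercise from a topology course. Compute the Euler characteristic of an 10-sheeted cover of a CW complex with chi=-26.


For a finite covering: chi(E) = (number of sheets) * chi(B).
chi(E) = 10 * (-26) = -260

-260


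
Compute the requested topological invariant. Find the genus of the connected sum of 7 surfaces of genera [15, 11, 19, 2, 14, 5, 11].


Genus is additive under connected sum of orientable surfaces.
g = 15 + 11 + 19 + 2 + 14 + 5 + 11 = 77

77
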